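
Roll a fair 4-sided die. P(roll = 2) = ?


Favorable outcomes (roll = 2): 1
Total outcomes = 4
P = 1/4 = 0.2500

P = 0.2500


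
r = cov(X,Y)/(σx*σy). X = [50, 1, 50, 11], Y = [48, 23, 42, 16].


Mean X = 28.0000, Mean Y = 32.2500
SD X = 22.282280, SD Y = 13.160072
Cov = 271.750000
r = 271.750000/(22.282280*13.160072) = 0.9267

r = 0.9267


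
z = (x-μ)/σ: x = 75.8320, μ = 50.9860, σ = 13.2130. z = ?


z = (75.8320 - 50.9860)/13.2130
= 24.8460/13.2130
= 1.8804

z = 1.8804


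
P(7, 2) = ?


P(7,2) = 7!/5!
= 5040/120
= 42

P(7,2) = 42


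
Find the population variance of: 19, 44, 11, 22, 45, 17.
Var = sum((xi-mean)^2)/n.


Mean = 26.3333
Squared deviations: 53.7778, 312.1111, 235.1111, 18.7778, 348.4444, 87.1111
Sum = 1055.3333
Variance = 1055.3333/6 = 175.8889

Variance = 175.8889


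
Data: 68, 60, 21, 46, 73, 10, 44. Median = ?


Sorted: 10, 21, 44, 46, 60, 68, 73
n = 7 (odd)
Middle value = 46

Median = 46


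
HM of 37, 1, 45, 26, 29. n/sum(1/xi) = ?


Sum of reciprocals = 1/37 + 1/1 + 1/45 + 1/26 + 1/29 = 1.122194
HM = 5/1.122194 = 4.4556

HM = 4.4556


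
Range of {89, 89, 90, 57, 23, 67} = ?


Max = 90, Min = 23
Range = 90 - 23 = 67

Range = 67


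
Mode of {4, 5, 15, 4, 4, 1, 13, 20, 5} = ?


Frequencies: 1:1, 4:3, 5:2, 13:1, 15:1, 20:1
Max frequency = 3
Mode = 4

Mode = 4


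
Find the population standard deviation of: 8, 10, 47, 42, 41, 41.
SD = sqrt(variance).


Mean = 31.5000
Variance = 257.5833
SD = sqrt(257.5833) = 16.0494

SD = 16.0494


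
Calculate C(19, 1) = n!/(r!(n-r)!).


C(19,1) = 19!/(1! × 18!)
= 121645100408832000/(1 × 6402373705728000)
= 19

C(19,1) = 19


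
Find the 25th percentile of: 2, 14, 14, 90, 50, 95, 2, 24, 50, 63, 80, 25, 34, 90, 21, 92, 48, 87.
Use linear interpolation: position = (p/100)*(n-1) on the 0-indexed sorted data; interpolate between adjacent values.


Sorted: 2, 2, 14, 14, 21, 24, 25, 34, 48, 50, 50, 63, 80, 87, 90, 90, 92, 95
n = 18
Index = 25/100 * 17 = 4.2500
Lower = data[4] = 21, Upper = data[5] = 24
P25 = 21 + 0.2500*(3) = 21.7500

P25 = 21.7500


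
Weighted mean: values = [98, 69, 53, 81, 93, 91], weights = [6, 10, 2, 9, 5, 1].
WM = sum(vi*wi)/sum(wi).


Numerator = 98*6 + 69*10 + 53*2 + 81*9 + 93*5 + 91*1 = 2669
Denominator = 6 + 10 + 2 + 9 + 5 + 1 = 33
WM = 2669/33 = 80.8788

WM = 80.8788


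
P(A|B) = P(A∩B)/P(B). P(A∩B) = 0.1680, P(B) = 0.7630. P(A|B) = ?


P(A|B) = 0.1680/0.7630 = 0.2202

P(A|B) = 0.2202


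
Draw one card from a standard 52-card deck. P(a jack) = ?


4 jacks in 52 cards
P = 4/52 = 0.0769

P = 0.0769


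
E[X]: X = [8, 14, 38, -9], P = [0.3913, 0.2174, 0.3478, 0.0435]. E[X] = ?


E[X] = 8*0.3913 + 14*0.2174 + 38*0.3478 - 9*0.0435
= 3.1304 + 3.0436 + 13.2164 - 0.3915
= 18.9989

E[X] = 18.9989


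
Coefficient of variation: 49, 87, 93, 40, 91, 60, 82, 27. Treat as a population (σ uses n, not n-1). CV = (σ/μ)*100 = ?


Mean = 66.1250
SD = 23.9084
CV = (23.9084/66.1250)*100 = 36.1563%

CV = 36.1563%


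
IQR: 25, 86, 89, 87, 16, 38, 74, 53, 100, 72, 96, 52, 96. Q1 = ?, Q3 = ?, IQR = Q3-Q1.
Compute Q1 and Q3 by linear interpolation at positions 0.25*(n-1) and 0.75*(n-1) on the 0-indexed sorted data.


Sorted: 16, 25, 38, 52, 53, 72, 74, 86, 87, 89, 96, 96, 100
Q1 (25th %ile) = 52.0000
Q3 (75th %ile) = 89.0000
IQR = 89.0000 - 52.0000 = 37.0000

IQR = 37.0000


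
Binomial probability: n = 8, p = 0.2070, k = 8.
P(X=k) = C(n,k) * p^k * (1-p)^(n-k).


C(8,8) = 1
p^8 = 3.371031e-06
(1-p)^0 = 1.000000
P = 1 * 3.371031e-06 * 1.000000 = 3.3710e-06

P(X=8) = 3.3710e-06


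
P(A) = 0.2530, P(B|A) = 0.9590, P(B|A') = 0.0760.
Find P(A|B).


P(B) = P(B|A)*P(A) + P(B|A')*P(A')
= 0.9590*0.2530 + 0.0760*0.7470
= 0.242627 + 0.056772 = 0.299399
P(A|B) = 0.242627/0.299399 = 0.8104

P(A|B) = 0.8104


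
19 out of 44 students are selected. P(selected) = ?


P = 19/44 = 0.4318

P = 0.4318


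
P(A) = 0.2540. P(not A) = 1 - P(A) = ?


P(not A) = 1 - 0.2540 = 0.7460

P(not A) = 0.7460


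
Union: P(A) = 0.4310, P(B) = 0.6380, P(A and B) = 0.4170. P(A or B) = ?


P(A∪B) = 0.4310 + 0.6380 - 0.4170
= 1.0690 - 0.4170
= 0.6520

P(A∪B) = 0.6520


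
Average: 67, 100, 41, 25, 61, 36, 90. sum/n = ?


Sum = 67 + 100 + 41 + 25 + 61 + 36 + 90 = 420
n = 7
Mean = 420/7 = 60.0000

Mean = 60.0000


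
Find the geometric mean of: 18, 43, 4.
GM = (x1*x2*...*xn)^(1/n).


Product = 18 × 43 × 4 = 3096
GM = 3096^(1/3) = 14.5747

GM = 14.5747


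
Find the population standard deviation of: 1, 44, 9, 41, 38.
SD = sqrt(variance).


Mean = 26.6000
Variance = 321.0400
SD = sqrt(321.0400) = 17.9176

SD = 17.9176


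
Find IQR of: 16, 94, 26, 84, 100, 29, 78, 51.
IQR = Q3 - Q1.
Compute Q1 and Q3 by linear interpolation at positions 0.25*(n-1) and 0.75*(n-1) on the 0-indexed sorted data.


Sorted: 16, 26, 29, 51, 78, 84, 94, 100
Q1 (25th %ile) = 28.2500
Q3 (75th %ile) = 86.5000
IQR = 86.5000 - 28.2500 = 58.2500

IQR = 58.2500


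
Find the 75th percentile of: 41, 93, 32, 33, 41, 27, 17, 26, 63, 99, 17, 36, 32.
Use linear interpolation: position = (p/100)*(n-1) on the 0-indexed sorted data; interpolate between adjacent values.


Sorted: 17, 17, 26, 27, 32, 32, 33, 36, 41, 41, 63, 93, 99
n = 13
Index = 75/100 * 12 = 9.0000
Lower = data[9] = 41, Upper = data[10] = 63
P75 = 41 + 0*(22) = 41.0000

P75 = 41.0000


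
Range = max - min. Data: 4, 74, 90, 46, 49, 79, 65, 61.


Max = 90, Min = 4
Range = 90 - 4 = 86

Range = 86


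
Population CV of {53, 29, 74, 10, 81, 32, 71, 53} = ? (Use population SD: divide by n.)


Mean = 50.3750
SD = 23.3449
CV = (23.3449/50.3750)*100 = 46.3422%

CV = 46.3422%


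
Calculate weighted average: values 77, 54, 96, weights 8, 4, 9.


Numerator = 77*8 + 54*4 + 96*9 = 1696
Denominator = 8 + 4 + 9 = 21
WM = 1696/21 = 80.7619

WM = 80.7619


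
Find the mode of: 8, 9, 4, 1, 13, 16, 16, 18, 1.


Frequencies: 1:2, 4:1, 8:1, 9:1, 13:1, 16:2, 18:1
Max frequency = 2
Mode = 1, 16

Mode = 1, 16


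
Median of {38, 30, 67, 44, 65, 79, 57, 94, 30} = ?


Sorted: 30, 30, 38, 44, 57, 65, 67, 79, 94
n = 9 (odd)
Middle value = 57

Median = 57


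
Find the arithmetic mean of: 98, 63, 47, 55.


Sum = 98 + 63 + 47 + 55 = 263
n = 4
Mean = 263/4 = 65.7500

Mean = 65.7500


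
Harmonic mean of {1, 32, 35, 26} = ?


Sum of reciprocals = 1/1 + 1/32 + 1/35 + 1/26 = 1.098283
HM = 4/1.098283 = 3.6420

HM = 3.6420


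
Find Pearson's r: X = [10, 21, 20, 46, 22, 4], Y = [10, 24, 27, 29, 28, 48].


Mean X = 20.5000, Mean Y = 27.6667
SD X = 13.137098, SD Y = 11.115555
Cov = -19.500000
r = -19.500000/(13.137098*11.115555) = -0.1335

r = -0.1335


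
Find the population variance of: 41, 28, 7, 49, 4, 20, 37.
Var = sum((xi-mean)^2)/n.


Mean = 26.5714
Squared deviations: 208.1837, 2.0408, 383.0408, 503.0408, 509.4694, 43.1837, 108.7551
Sum = 1757.7143
Variance = 1757.7143/7 = 251.1020

Variance = 251.1020


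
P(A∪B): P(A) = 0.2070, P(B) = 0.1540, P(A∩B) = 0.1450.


P(A∪B) = 0.2070 + 0.1540 - 0.1450
= 0.3610 - 0.1450
= 0.2160

P(A∪B) = 0.2160


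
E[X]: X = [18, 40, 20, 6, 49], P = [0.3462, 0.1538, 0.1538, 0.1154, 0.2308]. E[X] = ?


E[X] = 18*0.3462 + 40*0.1538 + 20*0.1538 + 6*0.1154 + 49*0.2308
= 6.2316 + 6.1520 + 3.0760 + 0.6924 + 11.3092
= 27.4612

E[X] = 27.4612


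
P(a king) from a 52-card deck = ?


4 kings in 52 cards
P = 4/52 = 0.0769

P = 0.0769


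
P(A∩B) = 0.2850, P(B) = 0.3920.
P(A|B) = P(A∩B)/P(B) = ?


P(A|B) = 0.2850/0.3920 = 0.7270

P(A|B) = 0.7270


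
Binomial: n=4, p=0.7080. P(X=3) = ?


C(4,3) = 4
p^3 = 0.354895
(1-p)^1 = 0.292000
P = 4 * 0.354895 * 0.292000 = 0.4145

P(X=3) = 0.4145


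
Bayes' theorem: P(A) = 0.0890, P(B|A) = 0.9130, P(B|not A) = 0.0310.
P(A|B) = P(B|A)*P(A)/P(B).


P(B) = P(B|A)*P(A) + P(B|A')*P(A')
= 0.9130*0.0890 + 0.0310*0.9110
= 0.081257 + 0.028241 = 0.109498
P(A|B) = 0.081257/0.109498 = 0.7421

P(A|B) = 0.7421


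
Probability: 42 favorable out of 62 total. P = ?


P = 42/62 = 0.6774

P = 0.6774


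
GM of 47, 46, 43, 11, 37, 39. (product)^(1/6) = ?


Product = 47 × 46 × 43 × 11 × 37 × 39 = 1475649318
GM = 1475649318^(1/6) = 33.7415

GM = 33.7415


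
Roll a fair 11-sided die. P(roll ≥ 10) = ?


Favorable outcomes (roll ≥ 10): 2
Total outcomes = 11
P = 2/11 = 0.1818

P = 0.1818


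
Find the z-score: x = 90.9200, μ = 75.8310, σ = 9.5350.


z = (90.9200 - 75.8310)/9.5350
= 15.0890/9.5350
= 1.5825

z = 1.5825


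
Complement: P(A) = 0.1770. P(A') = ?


P(not A) = 1 - 0.1770 = 0.8230

P(not A) = 0.8230


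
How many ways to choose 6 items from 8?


C(8,6) = 8!/(6! × 2!)
= 40320/(720 × 2)
= 28

C(8,6) = 28


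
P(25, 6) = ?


P(25,6) = 25!/19!
= 15511210043330985984000000/121645100408832000
= 127512000

P(25,6) = 127512000


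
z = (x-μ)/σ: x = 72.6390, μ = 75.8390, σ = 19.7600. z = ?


z = (72.6390 - 75.8390)/19.7600
= -3.2000/19.7600
= -0.1619

z = -0.1619


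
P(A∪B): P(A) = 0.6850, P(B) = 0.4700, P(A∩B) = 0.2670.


P(A∪B) = 0.6850 + 0.4700 - 0.2670
= 1.1550 - 0.2670
= 0.8880

P(A∪B) = 0.8880


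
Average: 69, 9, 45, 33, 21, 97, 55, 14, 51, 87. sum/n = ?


Sum = 69 + 9 + 45 + 33 + 21 + 97 + 55 + 14 + 51 + 87 = 481
n = 10
Mean = 481/10 = 48.1000

Mean = 48.1000


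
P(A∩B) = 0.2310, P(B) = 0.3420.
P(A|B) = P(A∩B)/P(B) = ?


P(A|B) = 0.2310/0.3420 = 0.6754

P(A|B) = 0.6754


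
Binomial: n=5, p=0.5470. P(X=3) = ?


C(5,3) = 10
p^3 = 0.163667
(1-p)^2 = 0.205209
P = 10 * 0.163667 * 0.205209 = 0.3359

P(X=3) = 0.3359


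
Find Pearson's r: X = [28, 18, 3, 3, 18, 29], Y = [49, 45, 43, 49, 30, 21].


Mean X = 16.5000, Mean Y = 39.5000
SD X = 10.468206, SD Y = 10.452272
Cov = -50.583333
r = -50.583333/(10.468206*10.452272) = -0.4623

r = -0.4623


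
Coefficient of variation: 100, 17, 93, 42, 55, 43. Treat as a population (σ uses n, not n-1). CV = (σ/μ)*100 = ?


Mean = 58.3333
SD = 29.3239
CV = (29.3239/58.3333)*100 = 50.2695%

CV = 50.2695%


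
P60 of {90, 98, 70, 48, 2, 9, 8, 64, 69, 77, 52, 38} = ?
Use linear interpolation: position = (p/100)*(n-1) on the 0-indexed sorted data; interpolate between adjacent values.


Sorted: 2, 8, 9, 38, 48, 52, 64, 69, 70, 77, 90, 98
n = 12
Index = 60/100 * 11 = 6.6000
Lower = data[6] = 64, Upper = data[7] = 69
P60 = 64 + 0.6000*(5) = 67.0000

P60 = 67.0000


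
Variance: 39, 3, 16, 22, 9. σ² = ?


Mean = 17.8000
Squared deviations: 449.4400, 219.0400, 3.2400, 17.6400, 77.4400
Sum = 766.8000
Variance = 766.8000/5 = 153.3600

Variance = 153.3600


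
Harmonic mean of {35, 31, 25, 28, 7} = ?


Sum of reciprocals = 1/35 + 1/31 + 1/25 + 1/28 + 1/7 = 0.279401
HM = 5/0.279401 = 17.8954

HM = 17.8954


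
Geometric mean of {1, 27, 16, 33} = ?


Product = 1 × 27 × 16 × 33 = 14256
GM = 14256^(1/4) = 10.9270

GM = 10.9270


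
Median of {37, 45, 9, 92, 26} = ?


Sorted: 9, 26, 37, 45, 92
n = 5 (odd)
Middle value = 37

Median = 37


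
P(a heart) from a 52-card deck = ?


13 hearts in 52 cards
P = 13/52 = 0.2500

P = 0.2500


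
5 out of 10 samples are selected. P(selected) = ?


P = 5/10 = 0.5000

P = 0.5000


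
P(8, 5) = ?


P(8,5) = 8!/3!
= 40320/6
= 6720

P(8,5) = 6720


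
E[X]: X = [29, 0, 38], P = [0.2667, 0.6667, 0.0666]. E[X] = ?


E[X] = 29*0.2667 + 0*0.6667 + 38*0.0666
= 7.7343 + 0 + 2.5308
= 10.2651

E[X] = 10.2651


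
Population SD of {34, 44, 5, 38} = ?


Mean = 30.2500
Variance = 225.1875
SD = sqrt(225.1875) = 15.0062

SD = 15.0062


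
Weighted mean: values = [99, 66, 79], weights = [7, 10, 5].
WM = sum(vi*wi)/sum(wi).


Numerator = 99*7 + 66*10 + 79*5 = 1748
Denominator = 7 + 10 + 5 = 22
WM = 1748/22 = 79.4545

WM = 79.4545


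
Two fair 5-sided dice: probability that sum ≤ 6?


Total outcomes = 5×5 = 25
Favorable (sum ≤ 6): 15
P = 15/25 = 0.6000

P = 0.6000


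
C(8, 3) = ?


C(8,3) = 8!/(3! × 5!)
= 40320/(6 × 120)
= 56

C(8,3) = 56


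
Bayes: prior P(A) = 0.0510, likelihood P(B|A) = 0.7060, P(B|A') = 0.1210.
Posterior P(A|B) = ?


P(B) = P(B|A)*P(A) + P(B|A')*P(A')
= 0.7060*0.0510 + 0.1210*0.9490
= 0.036006 + 0.114829 = 0.150835
P(A|B) = 0.036006/0.150835 = 0.2387

P(A|B) = 0.2387


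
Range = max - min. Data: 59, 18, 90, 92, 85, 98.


Max = 98, Min = 18
Range = 98 - 18 = 80

Range = 80


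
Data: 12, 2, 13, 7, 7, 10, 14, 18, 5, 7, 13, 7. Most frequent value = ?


Frequencies: 2:1, 5:1, 7:4, 10:1, 12:1, 13:2, 14:1, 18:1
Max frequency = 4
Mode = 7

Mode = 7


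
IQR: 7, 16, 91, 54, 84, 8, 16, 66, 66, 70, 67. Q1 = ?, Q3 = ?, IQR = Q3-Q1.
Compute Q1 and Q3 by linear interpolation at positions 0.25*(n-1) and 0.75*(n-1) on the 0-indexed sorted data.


Sorted: 7, 8, 16, 16, 54, 66, 66, 67, 70, 84, 91
Q1 (25th %ile) = 16.0000
Q3 (75th %ile) = 68.5000
IQR = 68.5000 - 16.0000 = 52.5000

IQR = 52.5000


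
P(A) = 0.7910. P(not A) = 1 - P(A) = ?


P(not A) = 1 - 0.7910 = 0.2090

P(not A) = 0.2090


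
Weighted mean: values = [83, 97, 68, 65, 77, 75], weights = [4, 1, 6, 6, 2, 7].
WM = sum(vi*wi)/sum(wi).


Numerator = 83*4 + 97*1 + 68*6 + 65*6 + 77*2 + 75*7 = 1906
Denominator = 4 + 1 + 6 + 6 + 2 + 7 = 26
WM = 1906/26 = 73.3077

WM = 73.3077


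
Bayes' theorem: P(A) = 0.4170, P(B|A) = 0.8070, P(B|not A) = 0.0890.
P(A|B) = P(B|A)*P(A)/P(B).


P(B) = P(B|A)*P(A) + P(B|A')*P(A')
= 0.8070*0.4170 + 0.0890*0.5830
= 0.336519 + 0.051887 = 0.388406
P(A|B) = 0.336519/0.388406 = 0.8664

P(A|B) = 0.8664


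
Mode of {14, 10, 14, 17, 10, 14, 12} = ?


Frequencies: 10:2, 12:1, 14:3, 17:1
Max frequency = 3
Mode = 14

Mode = 14


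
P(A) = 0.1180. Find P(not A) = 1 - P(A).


P(not A) = 1 - 0.1180 = 0.8820

P(not A) = 0.8820


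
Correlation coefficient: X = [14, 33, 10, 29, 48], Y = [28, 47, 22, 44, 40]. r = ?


Mean X = 26.8000, Mean Y = 36.2000
SD X = 13.702555, SD Y = 9.600000
Cov = 101.640000
r = 101.640000/(13.702555*9.600000) = 0.7727

r = 0.7727


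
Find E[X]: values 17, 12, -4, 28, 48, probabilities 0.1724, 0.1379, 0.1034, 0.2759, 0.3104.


E[X] = 17*0.1724 + 12*0.1379 - 4*0.1034 + 28*0.2759 + 48*0.3104
= 2.9308 + 1.6548 - 0.4136 + 7.7252 + 14.8992
= 26.7964

E[X] = 26.7964


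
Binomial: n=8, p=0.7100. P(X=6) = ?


C(8,6) = 28
p^6 = 0.128100
(1-p)^2 = 0.084100
P = 28 * 0.128100 * 0.084100 = 0.3017

P(X=6) = 0.3017


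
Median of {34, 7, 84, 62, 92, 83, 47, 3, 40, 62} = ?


Sorted: 3, 7, 34, 40, 47, 62, 62, 83, 84, 92
n = 10 (even)
Middle values: 47 and 62
Median = (47+62)/2 = 54.5000

Median = 54.5000


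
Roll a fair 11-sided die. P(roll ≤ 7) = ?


Favorable outcomes (roll ≤ 7): 7
Total outcomes = 11
P = 7/11 = 0.6364

P = 0.6364


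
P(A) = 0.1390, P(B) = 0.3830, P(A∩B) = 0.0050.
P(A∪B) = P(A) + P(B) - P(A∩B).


P(A∪B) = 0.1390 + 0.3830 - 0.0050
= 0.5220 - 0.0050
= 0.5170

P(A∪B) = 0.5170


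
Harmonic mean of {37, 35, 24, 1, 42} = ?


Sum of reciprocals = 1/37 + 1/35 + 1/24 + 1/1 + 1/42 = 1.121075
HM = 5/1.121075 = 4.4600

HM = 4.4600


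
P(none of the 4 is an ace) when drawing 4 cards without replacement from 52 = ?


P(no aces) = (48/52) × (47/51) × (46/50) × (45/49)
= 0.7187

P = 0.7187


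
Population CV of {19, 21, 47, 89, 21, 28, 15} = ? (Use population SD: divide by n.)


Mean = 34.2857
SD = 24.3587
CV = (24.3587/34.2857)*100 = 71.0462%

CV = 71.0462%


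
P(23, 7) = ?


P(23,7) = 23!/16!
= 25852016738884976640000/20922789888000
= 1235591280

P(23,7) = 1235591280


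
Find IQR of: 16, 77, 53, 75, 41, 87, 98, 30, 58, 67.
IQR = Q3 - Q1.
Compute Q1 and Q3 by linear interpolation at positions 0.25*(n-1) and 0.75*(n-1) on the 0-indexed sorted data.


Sorted: 16, 30, 41, 53, 58, 67, 75, 77, 87, 98
Q1 (25th %ile) = 44.0000
Q3 (75th %ile) = 76.5000
IQR = 76.5000 - 44.0000 = 32.5000

IQR = 32.5000


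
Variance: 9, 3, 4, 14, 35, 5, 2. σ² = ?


Mean = 10.2857
Squared deviations: 1.6531, 53.0816, 39.5102, 13.7959, 610.7959, 27.9388, 68.6531
Sum = 815.4286
Variance = 815.4286/7 = 116.4898

Variance = 116.4898


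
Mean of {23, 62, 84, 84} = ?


Sum = 23 + 62 + 84 + 84 = 253
n = 4
Mean = 253/4 = 63.2500

Mean = 63.2500


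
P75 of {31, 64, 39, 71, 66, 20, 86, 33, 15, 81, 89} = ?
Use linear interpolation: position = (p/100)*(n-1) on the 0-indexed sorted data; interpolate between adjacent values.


Sorted: 15, 20, 31, 33, 39, 64, 66, 71, 81, 86, 89
n = 11
Index = 75/100 * 10 = 7.5000
Lower = data[7] = 71, Upper = data[8] = 81
P75 = 71 + 0.5000*(10) = 76.0000

P75 = 76.0000


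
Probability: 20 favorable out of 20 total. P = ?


P = 20/20 = 1.0000

P = 1.0000


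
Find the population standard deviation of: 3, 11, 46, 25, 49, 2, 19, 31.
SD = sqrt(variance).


Mean = 23.2500
Variance = 284.1875
SD = sqrt(284.1875) = 16.8579

SD = 16.8579


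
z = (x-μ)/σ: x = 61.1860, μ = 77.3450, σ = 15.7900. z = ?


z = (61.1860 - 77.3450)/15.7900
= -16.1590/15.7900
= -1.0234

z = -1.0234


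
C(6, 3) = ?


C(6,3) = 6!/(3! × 3!)
= 720/(6 × 6)
= 20

C(6,3) = 20


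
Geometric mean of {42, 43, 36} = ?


Product = 42 × 43 × 36 = 65016
GM = 65016^(1/3) = 40.2106

GM = 40.2106


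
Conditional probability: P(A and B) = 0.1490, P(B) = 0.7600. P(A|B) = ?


P(A|B) = 0.1490/0.7600 = 0.1961

P(A|B) = 0.1961


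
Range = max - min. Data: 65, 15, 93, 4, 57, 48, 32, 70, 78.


Max = 93, Min = 4
Range = 93 - 4 = 89

Range = 89


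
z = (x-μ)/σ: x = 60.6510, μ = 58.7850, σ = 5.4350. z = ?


z = (60.6510 - 58.7850)/5.4350
= 1.8660/5.4350
= 0.3433

z = 0.3433


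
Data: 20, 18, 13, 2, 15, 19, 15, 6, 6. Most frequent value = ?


Frequencies: 2:1, 6:2, 13:1, 15:2, 18:1, 19:1, 20:1
Max frequency = 2
Mode = 6, 15

Mode = 6, 15


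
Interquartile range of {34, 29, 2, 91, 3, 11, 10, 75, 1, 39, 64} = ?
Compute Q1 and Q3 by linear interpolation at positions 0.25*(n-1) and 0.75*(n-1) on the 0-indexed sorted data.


Sorted: 1, 2, 3, 10, 11, 29, 34, 39, 64, 75, 91
Q1 (25th %ile) = 6.5000
Q3 (75th %ile) = 51.5000
IQR = 51.5000 - 6.5000 = 45.0000

IQR = 45.0000


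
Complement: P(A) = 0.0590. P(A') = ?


P(not A) = 1 - 0.0590 = 0.9410

P(not A) = 0.9410


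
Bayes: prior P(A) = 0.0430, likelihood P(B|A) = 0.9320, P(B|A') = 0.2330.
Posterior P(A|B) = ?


P(B) = P(B|A)*P(A) + P(B|A')*P(A')
= 0.9320*0.0430 + 0.2330*0.9570
= 0.040076 + 0.222981 = 0.263057
P(A|B) = 0.040076/0.263057 = 0.1523

P(A|B) = 0.1523


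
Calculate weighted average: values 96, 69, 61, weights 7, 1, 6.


Numerator = 96*7 + 69*1 + 61*6 = 1107
Denominator = 7 + 1 + 6 = 14
WM = 1107/14 = 79.0714

WM = 79.0714


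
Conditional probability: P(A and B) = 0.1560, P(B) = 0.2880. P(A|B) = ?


P(A|B) = 0.1560/0.2880 = 0.5417

P(A|B) = 0.5417


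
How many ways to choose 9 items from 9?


C(9,9) = 9!/(9! × 0!)
= 362880/(362880 × 1)
= 1

C(9,9) = 1


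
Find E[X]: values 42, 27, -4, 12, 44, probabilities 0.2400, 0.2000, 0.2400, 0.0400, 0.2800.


E[X] = 42*0.2400 + 27*0.2000 - 4*0.2400 + 12*0.0400 + 44*0.2800
= 10.0800 + 5.4000 - 0.9600 + 0.4800 + 12.3200
= 27.3200

E[X] = 27.3200


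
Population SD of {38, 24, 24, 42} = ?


Mean = 32.0000
Variance = 66.0000
SD = sqrt(66.0000) = 8.1240

SD = 8.1240


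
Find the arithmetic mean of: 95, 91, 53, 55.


Sum = 95 + 91 + 53 + 55 = 294
n = 4
Mean = 294/4 = 73.5000

Mean = 73.5000


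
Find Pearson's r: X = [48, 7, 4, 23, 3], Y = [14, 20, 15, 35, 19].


Mean X = 17.0000, Mean Y = 20.6000
SD X = 17.099708, SD Y = 7.552483
Cov = -3.400000
r = -3.400000/(17.099708*7.552483) = -0.0263

r = -0.0263


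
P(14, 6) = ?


P(14,6) = 14!/8!
= 87178291200/40320
= 2162160

P(14,6) = 2162160


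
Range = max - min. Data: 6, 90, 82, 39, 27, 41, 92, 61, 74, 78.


Max = 92, Min = 6
Range = 92 - 6 = 86

Range = 86


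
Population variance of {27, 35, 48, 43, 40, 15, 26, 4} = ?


Mean = 29.7500
Squared deviations: 7.5625, 27.5625, 333.0625, 175.5625, 105.0625, 217.5625, 14.0625, 663.0625
Sum = 1543.5000
Variance = 1543.5000/8 = 192.9375

Variance = 192.9375


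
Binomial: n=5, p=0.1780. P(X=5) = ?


C(5,5) = 1
p^5 = 0.000179
(1-p)^0 = 1.000000
P = 1 * 0.000179 * 1.000000 = 0.0002

P(X=5) = 0.0002


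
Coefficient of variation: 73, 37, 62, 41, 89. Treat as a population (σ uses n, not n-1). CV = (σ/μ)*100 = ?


Mean = 60.4000
SD = 19.5100
CV = (19.5100/60.4000)*100 = 32.3013%

CV = 32.3013%


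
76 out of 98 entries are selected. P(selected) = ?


P = 76/98 = 0.7755

P = 0.7755


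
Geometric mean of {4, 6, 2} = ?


Product = 4 × 6 × 2 = 48
GM = 48^(1/3) = 3.6342

GM = 3.6342


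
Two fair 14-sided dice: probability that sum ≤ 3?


Total outcomes = 14×14 = 196
Favorable (sum ≤ 3): 3
P = 3/196 = 0.0153

P = 0.0153


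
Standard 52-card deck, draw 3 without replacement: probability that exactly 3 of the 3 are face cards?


Hypergeometric: P(X=3) = C(12,3)·C(40,0) / C(52,3)
= 220 × 1 / 22100
= 220/22100 = 0.0100

P = 0.0100


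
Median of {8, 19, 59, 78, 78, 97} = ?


Sorted: 8, 19, 59, 78, 78, 97
n = 6 (even)
Middle values: 59 and 78
Median = (59+78)/2 = 68.5000

Median = 68.5000


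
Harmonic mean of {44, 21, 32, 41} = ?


Sum of reciprocals = 1/44 + 1/21 + 1/32 + 1/41 = 0.125987
HM = 4/0.125987 = 31.7494

HM = 31.7494


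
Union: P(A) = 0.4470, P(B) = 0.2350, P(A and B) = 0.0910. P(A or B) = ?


P(A∪B) = 0.4470 + 0.2350 - 0.0910
= 0.6820 - 0.0910
= 0.5910

P(A∪B) = 0.5910


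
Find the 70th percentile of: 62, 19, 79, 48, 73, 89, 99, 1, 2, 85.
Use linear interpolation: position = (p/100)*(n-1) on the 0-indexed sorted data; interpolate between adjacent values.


Sorted: 1, 2, 19, 48, 62, 73, 79, 85, 89, 99
n = 10
Index = 70/100 * 9 = 6.3000
Lower = data[6] = 79, Upper = data[7] = 85
P70 = 79 + 0.3000*(6) = 80.8000

P70 = 80.8000


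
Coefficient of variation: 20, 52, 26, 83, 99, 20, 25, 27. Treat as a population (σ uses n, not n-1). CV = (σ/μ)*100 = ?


Mean = 44.0000
SD = 29.0172
CV = (29.0172/44.0000)*100 = 65.9483%

CV = 65.9483%


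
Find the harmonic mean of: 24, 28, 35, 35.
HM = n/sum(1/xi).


Sum of reciprocals = 1/24 + 1/28 + 1/35 + 1/35 = 0.134524
HM = 4/0.134524 = 29.7345

HM = 29.7345


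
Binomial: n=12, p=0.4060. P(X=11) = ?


C(12,11) = 12
p^11 = 4.940676e-05
(1-p)^1 = 0.594000
P = 12 * 4.940676e-05 * 0.594000 = 0.0004

P(X=11) = 0.0004


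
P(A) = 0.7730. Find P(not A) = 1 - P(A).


P(not A) = 1 - 0.7730 = 0.2270

P(not A) = 0.2270


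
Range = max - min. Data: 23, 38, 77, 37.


Max = 77, Min = 23
Range = 77 - 23 = 54

Range = 54


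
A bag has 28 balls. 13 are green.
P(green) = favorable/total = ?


P = 13/28 = 0.4643

P = 0.4643


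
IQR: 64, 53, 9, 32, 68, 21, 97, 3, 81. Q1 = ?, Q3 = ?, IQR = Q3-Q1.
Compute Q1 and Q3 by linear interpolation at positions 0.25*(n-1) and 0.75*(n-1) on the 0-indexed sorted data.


Sorted: 3, 9, 21, 32, 53, 64, 68, 81, 97
Q1 (25th %ile) = 21.0000
Q3 (75th %ile) = 68.0000
IQR = 68.0000 - 21.0000 = 47.0000

IQR = 47.0000


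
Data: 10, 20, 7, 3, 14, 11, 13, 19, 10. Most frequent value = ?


Frequencies: 3:1, 7:1, 10:2, 11:1, 13:1, 14:1, 19:1, 20:1
Max frequency = 2
Mode = 10

Mode = 10


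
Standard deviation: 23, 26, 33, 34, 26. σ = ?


Mean = 28.4000
Variance = 18.6400
SD = sqrt(18.6400) = 4.3174

SD = 4.3174


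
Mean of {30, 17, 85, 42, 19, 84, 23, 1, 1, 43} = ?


Sum = 30 + 17 + 85 + 42 + 19 + 84 + 23 + 1 + 1 + 43 = 345
n = 10
Mean = 345/10 = 34.5000

Mean = 34.5000


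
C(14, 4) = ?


C(14,4) = 14!/(4! × 10!)
= 87178291200/(24 × 3628800)
= 1001

C(14,4) = 1001


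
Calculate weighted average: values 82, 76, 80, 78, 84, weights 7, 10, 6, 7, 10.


Numerator = 82*7 + 76*10 + 80*6 + 78*7 + 84*10 = 3200
Denominator = 7 + 10 + 6 + 7 + 10 = 40
WM = 3200/40 = 80.0000

WM = 80.0000


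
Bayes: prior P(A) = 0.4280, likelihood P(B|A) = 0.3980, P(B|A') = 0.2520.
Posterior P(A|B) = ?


P(B) = P(B|A)*P(A) + P(B|A')*P(A')
= 0.3980*0.4280 + 0.2520*0.5720
= 0.170344 + 0.144144 = 0.314488
P(A|B) = 0.170344/0.314488 = 0.5417

P(A|B) = 0.5417


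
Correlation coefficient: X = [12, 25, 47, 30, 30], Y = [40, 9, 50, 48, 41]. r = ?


Mean X = 28.8000, Mean Y = 37.6000
SD X = 11.232097, SD Y = 14.813507
Cov = 62.120000
r = 62.120000/(11.232097*14.813507) = 0.3733

r = 0.3733


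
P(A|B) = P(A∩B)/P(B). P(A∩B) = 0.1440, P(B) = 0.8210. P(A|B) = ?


P(A|B) = 0.1440/0.8210 = 0.1754

P(A|B) = 0.1754


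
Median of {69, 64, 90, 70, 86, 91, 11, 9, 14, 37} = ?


Sorted: 9, 11, 14, 37, 64, 69, 70, 86, 90, 91
n = 10 (even)
Middle values: 64 and 69
Median = (64+69)/2 = 66.5000

Median = 66.5000


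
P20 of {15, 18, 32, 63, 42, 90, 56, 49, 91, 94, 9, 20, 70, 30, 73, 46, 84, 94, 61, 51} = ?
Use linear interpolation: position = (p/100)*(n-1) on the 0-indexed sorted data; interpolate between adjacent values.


Sorted: 9, 15, 18, 20, 30, 32, 42, 46, 49, 51, 56, 61, 63, 70, 73, 84, 90, 91, 94, 94
n = 20
Index = 20/100 * 19 = 3.8000
Lower = data[3] = 20, Upper = data[4] = 30
P20 = 20 + 0.8000*(10) = 28.0000

P20 = 28.0000


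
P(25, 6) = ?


P(25,6) = 25!/19!
= 15511210043330985984000000/121645100408832000
= 127512000

P(25,6) = 127512000


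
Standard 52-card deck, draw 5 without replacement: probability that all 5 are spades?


P(all spades) = (13/52) × (12/51) × (11/50) × (10/49) × (9/48)
= 0.0005

P = 0.0005


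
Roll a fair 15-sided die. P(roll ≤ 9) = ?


Favorable outcomes (roll ≤ 9): 9
Total outcomes = 15
P = 9/15 = 0.6000

P = 0.6000


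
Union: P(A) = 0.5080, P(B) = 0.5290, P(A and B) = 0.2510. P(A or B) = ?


P(A∪B) = 0.5080 + 0.5290 - 0.2510
= 1.0370 - 0.2510
= 0.7860

P(A∪B) = 0.7860


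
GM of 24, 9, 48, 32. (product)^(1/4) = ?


Product = 24 × 9 × 48 × 32 = 331776
GM = 331776^(1/4) = 24.0000

GM = 24.0000


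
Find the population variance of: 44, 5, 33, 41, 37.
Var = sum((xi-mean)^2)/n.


Mean = 32.0000
Squared deviations: 144.0000, 729.0000, 1.0000, 81.0000, 25.0000
Sum = 980.0000
Variance = 980.0000/5 = 196.0000

Variance = 196.0000


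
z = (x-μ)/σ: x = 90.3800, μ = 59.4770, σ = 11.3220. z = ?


z = (90.3800 - 59.4770)/11.3220
= 30.9030/11.3220
= 2.7295

z = 2.7295


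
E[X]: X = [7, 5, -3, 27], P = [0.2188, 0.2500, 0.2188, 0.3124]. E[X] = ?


E[X] = 7*0.2188 + 5*0.2500 - 3*0.2188 + 27*0.3124
= 1.5316 + 1.2500 - 0.6564 + 8.4348
= 10.5600

E[X] = 10.5600


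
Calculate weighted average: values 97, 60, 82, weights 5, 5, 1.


Numerator = 97*5 + 60*5 + 82*1 = 867
Denominator = 5 + 5 + 1 = 11
WM = 867/11 = 78.8182

WM = 78.8182


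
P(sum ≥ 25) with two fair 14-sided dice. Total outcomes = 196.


Total outcomes = 14×14 = 196
Favorable (sum ≥ 25): 10
P = 10/196 = 0.0510

P = 0.0510


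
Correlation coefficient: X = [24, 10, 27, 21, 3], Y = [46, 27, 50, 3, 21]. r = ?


Mean X = 17.0000, Mean Y = 29.4000
SD X = 9.055385, SD Y = 17.165081
Cov = 70.200000
r = 70.200000/(9.055385*17.165081) = 0.4516

r = 0.4516


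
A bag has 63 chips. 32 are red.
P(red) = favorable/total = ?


P = 32/63 = 0.5079

P = 0.5079


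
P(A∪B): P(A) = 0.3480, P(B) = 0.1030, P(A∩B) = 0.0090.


P(A∪B) = 0.3480 + 0.1030 - 0.0090
= 0.4510 - 0.0090
= 0.4420

P(A∪B) = 0.4420


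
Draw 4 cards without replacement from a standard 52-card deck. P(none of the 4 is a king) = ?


P(no kings) = (48/52) × (47/51) × (46/50) × (45/49)
= 0.7187

P = 0.7187


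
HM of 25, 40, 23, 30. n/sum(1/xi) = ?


Sum of reciprocals = 1/25 + 1/40 + 1/23 + 1/30 = 0.141812
HM = 4/0.141812 = 28.2064

HM = 28.2064


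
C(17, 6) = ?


C(17,6) = 17!/(6! × 11!)
= 355687428096000/(720 × 39916800)
= 12376

C(17,6) = 12376


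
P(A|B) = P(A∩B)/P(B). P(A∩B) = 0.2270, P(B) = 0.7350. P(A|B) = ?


P(A|B) = 0.2270/0.7350 = 0.3088

P(A|B) = 0.3088


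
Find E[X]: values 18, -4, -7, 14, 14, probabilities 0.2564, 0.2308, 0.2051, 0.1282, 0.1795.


E[X] = 18*0.2564 - 4*0.2308 - 7*0.2051 + 14*0.1282 + 14*0.1795
= 4.6152 - 0.9232 - 1.4357 + 1.7948 + 2.5130
= 6.5641

E[X] = 6.5641


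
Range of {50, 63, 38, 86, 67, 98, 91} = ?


Max = 98, Min = 38
Range = 98 - 38 = 60

Range = 60


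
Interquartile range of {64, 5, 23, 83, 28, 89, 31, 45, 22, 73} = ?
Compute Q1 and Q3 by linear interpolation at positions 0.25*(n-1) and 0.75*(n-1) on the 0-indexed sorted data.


Sorted: 5, 22, 23, 28, 31, 45, 64, 73, 83, 89
Q1 (25th %ile) = 24.2500
Q3 (75th %ile) = 70.7500
IQR = 70.7500 - 24.2500 = 46.5000

IQR = 46.5000


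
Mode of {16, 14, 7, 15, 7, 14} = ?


Frequencies: 7:2, 14:2, 15:1, 16:1
Max frequency = 2
Mode = 7, 14

Mode = 7, 14


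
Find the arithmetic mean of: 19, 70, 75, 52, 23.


Sum = 19 + 70 + 75 + 52 + 23 = 239
n = 5
Mean = 239/5 = 47.8000

Mean = 47.8000


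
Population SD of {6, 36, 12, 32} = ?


Mean = 21.5000
Variance = 162.7500
SD = sqrt(162.7500) = 12.7574

SD = 12.7574


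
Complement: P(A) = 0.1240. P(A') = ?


P(not A) = 1 - 0.1240 = 0.8760

P(not A) = 0.8760


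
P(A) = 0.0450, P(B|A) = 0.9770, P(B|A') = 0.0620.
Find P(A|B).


P(B) = P(B|A)*P(A) + P(B|A')*P(A')
= 0.9770*0.0450 + 0.0620*0.9550
= 0.043965 + 0.059210 = 0.103175
P(A|B) = 0.043965/0.103175 = 0.4261

P(A|B) = 0.4261


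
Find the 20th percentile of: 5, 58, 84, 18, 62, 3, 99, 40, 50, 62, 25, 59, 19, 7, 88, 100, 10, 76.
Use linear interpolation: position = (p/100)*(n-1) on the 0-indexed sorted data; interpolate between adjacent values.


Sorted: 3, 5, 7, 10, 18, 19, 25, 40, 50, 58, 59, 62, 62, 76, 84, 88, 99, 100
n = 18
Index = 20/100 * 17 = 3.4000
Lower = data[3] = 10, Upper = data[4] = 18
P20 = 10 + 0.4000*(8) = 13.2000

P20 = 13.2000


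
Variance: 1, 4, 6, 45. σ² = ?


Mean = 14.0000
Squared deviations: 169.0000, 100.0000, 64.0000, 961.0000
Sum = 1294.0000
Variance = 1294.0000/4 = 323.5000

Variance = 323.5000


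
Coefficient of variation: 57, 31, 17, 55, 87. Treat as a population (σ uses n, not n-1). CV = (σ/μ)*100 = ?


Mean = 49.4000
SD = 24.0466
CV = (24.0466/49.4000)*100 = 48.6774%

CV = 48.6774%


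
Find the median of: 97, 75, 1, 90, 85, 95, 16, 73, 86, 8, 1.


Sorted: 1, 1, 8, 16, 73, 75, 85, 86, 90, 95, 97
n = 11 (odd)
Middle value = 75

Median = 75


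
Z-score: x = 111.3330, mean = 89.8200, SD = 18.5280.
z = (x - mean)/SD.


z = (111.3330 - 89.8200)/18.5280
= 21.5130/18.5280
= 1.1611

z = 1.1611


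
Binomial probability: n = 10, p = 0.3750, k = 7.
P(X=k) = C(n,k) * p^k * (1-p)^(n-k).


C(10,7) = 120
p^7 = 0.001043
(1-p)^3 = 0.244141
P = 120 * 0.001043 * 0.244141 = 0.0306

P(X=7) = 0.0306


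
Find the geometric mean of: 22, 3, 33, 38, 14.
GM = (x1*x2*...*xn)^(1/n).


Product = 22 × 3 × 33 × 38 × 14 = 1158696
GM = 1158696^(1/5) = 16.3228

GM = 16.3228


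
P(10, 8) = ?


P(10,8) = 10!/2!
= 3628800/2
= 1814400

P(10,8) = 1814400


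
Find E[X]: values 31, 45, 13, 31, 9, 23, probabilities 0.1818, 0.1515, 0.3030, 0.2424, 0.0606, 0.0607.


E[X] = 31*0.1818 + 45*0.1515 + 13*0.3030 + 31*0.2424 + 9*0.0606 + 23*0.0607
= 5.6358 + 6.8175 + 3.9390 + 7.5144 + 0.5454 + 1.3961
= 25.8482

E[X] = 25.8482


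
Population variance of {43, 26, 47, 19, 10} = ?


Mean = 29.0000
Squared deviations: 196.0000, 9.0000, 324.0000, 100.0000, 361.0000
Sum = 990.0000
Variance = 990.0000/5 = 198.0000

Variance = 198.0000


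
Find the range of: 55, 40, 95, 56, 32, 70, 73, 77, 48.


Max = 95, Min = 32
Range = 95 - 32 = 63

Range = 63


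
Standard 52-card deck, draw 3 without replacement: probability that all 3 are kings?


P(all kings) = (4/52) × (3/51) × (2/50)
= 0.0002

P = 0.0002


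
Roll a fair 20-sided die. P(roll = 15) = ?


Favorable outcomes (roll = 15): 1
Total outcomes = 20
P = 1/20 = 0.0500

P = 0.0500


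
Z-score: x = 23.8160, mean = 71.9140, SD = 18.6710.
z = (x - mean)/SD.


z = (23.8160 - 71.9140)/18.6710
= -48.0980/18.6710
= -2.5761

z = -2.5761


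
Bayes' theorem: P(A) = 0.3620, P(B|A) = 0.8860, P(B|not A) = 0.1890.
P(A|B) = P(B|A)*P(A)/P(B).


P(B) = P(B|A)*P(A) + P(B|A')*P(A')
= 0.8860*0.3620 + 0.1890*0.6380
= 0.320732 + 0.120582 = 0.441314
P(A|B) = 0.320732/0.441314 = 0.7268

P(A|B) = 0.7268


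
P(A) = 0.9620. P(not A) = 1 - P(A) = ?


P(not A) = 1 - 0.9620 = 0.0380

P(not A) = 0.0380


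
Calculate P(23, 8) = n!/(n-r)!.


P(23,8) = 23!/15!
= 25852016738884976640000/1307674368000
= 19769460480

P(23,8) = 19769460480


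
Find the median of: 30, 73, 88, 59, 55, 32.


Sorted: 30, 32, 55, 59, 73, 88
n = 6 (even)
Middle values: 55 and 59
Median = (55+59)/2 = 57.0000

Median = 57.0000


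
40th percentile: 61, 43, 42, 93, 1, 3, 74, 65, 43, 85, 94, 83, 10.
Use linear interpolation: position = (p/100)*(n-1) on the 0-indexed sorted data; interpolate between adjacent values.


Sorted: 1, 3, 10, 42, 43, 43, 61, 65, 74, 83, 85, 93, 94
n = 13
Index = 40/100 * 12 = 4.8000
Lower = data[4] = 43, Upper = data[5] = 43
P40 = 43 + 0.8000*(0) = 43.0000

P40 = 43.0000


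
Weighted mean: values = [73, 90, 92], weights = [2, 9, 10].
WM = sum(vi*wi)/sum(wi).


Numerator = 73*2 + 90*9 + 92*10 = 1876
Denominator = 2 + 9 + 10 = 21
WM = 1876/21 = 89.3333

WM = 89.3333


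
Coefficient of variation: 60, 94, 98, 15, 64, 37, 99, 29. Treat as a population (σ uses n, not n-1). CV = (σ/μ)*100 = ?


Mean = 62.0000
SD = 30.8626
CV = (30.8626/62.0000)*100 = 49.7784%

CV = 49.7784%


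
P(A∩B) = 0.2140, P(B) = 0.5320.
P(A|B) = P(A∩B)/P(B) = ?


P(A|B) = 0.2140/0.5320 = 0.4023

P(A|B) = 0.4023


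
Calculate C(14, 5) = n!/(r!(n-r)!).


C(14,5) = 14!/(5! × 9!)
= 87178291200/(120 × 362880)
= 2002

C(14,5) = 2002


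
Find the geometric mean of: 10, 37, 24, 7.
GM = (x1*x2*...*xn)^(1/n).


Product = 10 × 37 × 24 × 7 = 62160
GM = 62160^(1/4) = 15.7898

GM = 15.7898


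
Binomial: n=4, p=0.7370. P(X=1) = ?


C(4,1) = 4
p^1 = 0.737000
(1-p)^3 = 0.018191
P = 4 * 0.737000 * 0.018191 = 0.0536

P(X=1) = 0.0536


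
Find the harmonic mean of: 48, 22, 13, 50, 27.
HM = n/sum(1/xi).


Sum of reciprocals = 1/48 + 1/22 + 1/13 + 1/50 + 1/27 = 0.200248
HM = 5/0.200248 = 24.9690

HM = 24.9690


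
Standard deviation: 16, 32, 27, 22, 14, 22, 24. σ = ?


Mean = 22.4286
Variance = 32.5306
SD = sqrt(32.5306) = 5.7036

SD = 5.7036


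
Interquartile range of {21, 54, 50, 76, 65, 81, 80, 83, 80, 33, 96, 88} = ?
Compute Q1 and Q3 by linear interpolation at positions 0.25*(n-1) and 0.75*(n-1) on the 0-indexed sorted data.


Sorted: 21, 33, 50, 54, 65, 76, 80, 80, 81, 83, 88, 96
Q1 (25th %ile) = 53.0000
Q3 (75th %ile) = 81.5000
IQR = 81.5000 - 53.0000 = 28.5000

IQR = 28.5000


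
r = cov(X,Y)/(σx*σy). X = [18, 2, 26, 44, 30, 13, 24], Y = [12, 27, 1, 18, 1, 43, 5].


Mean X = 22.4286, Mean Y = 15.2857
SD X = 12.327173, SD Y = 14.329932
Cov = -86.122449
r = -86.122449/(12.327173*14.329932) = -0.4875

r = -0.4875


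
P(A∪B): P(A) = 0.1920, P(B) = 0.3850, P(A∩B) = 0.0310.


P(A∪B) = 0.1920 + 0.3850 - 0.0310
= 0.5770 - 0.0310
= 0.5460

P(A∪B) = 0.5460


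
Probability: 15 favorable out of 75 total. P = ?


P = 15/75 = 0.2000

P = 0.2000


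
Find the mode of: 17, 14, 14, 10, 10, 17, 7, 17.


Frequencies: 7:1, 10:2, 14:2, 17:3
Max frequency = 3
Mode = 17

Mode = 17


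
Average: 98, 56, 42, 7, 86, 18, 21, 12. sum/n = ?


Sum = 98 + 56 + 42 + 7 + 86 + 18 + 21 + 12 = 340
n = 8
Mean = 340/8 = 42.5000

Mean = 42.5000


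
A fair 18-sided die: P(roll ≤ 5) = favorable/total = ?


Favorable outcomes (roll ≤ 5): 5
Total outcomes = 18
P = 5/18 = 0.2778

P = 0.2778


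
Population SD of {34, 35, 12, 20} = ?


Mean = 25.2500
Variance = 93.6875
SD = sqrt(93.6875) = 9.6792

SD = 9.6792


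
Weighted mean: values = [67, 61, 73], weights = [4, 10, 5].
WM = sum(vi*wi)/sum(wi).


Numerator = 67*4 + 61*10 + 73*5 = 1243
Denominator = 4 + 10 + 5 = 19
WM = 1243/19 = 65.4211

WM = 65.4211


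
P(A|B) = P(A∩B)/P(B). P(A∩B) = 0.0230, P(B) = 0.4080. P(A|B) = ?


P(A|B) = 0.0230/0.4080 = 0.0564

P(A|B) = 0.0564


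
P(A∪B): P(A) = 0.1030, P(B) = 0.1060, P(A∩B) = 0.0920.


P(A∪B) = 0.1030 + 0.1060 - 0.0920
= 0.2090 - 0.0920
= 0.1170

P(A∪B) = 0.1170


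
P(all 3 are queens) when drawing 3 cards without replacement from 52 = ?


P(all queens) = (4/52) × (3/51) × (2/50)
= 0.0002

P = 0.0002


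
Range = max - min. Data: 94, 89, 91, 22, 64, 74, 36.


Max = 94, Min = 22
Range = 94 - 22 = 72

Range = 72


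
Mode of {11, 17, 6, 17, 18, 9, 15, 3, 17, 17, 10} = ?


Frequencies: 3:1, 6:1, 9:1, 10:1, 11:1, 15:1, 17:4, 18:1
Max frequency = 4
Mode = 17

Mode = 17


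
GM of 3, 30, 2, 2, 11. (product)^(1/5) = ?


Product = 3 × 30 × 2 × 2 × 11 = 3960
GM = 3960^(1/5) = 5.2425

GM = 5.2425


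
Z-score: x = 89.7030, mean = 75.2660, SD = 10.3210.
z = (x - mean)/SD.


z = (89.7030 - 75.2660)/10.3210
= 14.4370/10.3210
= 1.3988

z = 1.3988


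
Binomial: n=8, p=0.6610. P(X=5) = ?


C(8,5) = 56
p^5 = 0.126185
(1-p)^3 = 0.038958
P = 56 * 0.126185 * 0.038958 = 0.2753

P(X=5) = 0.2753


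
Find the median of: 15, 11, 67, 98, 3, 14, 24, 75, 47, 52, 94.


Sorted: 3, 11, 14, 15, 24, 47, 52, 67, 75, 94, 98
n = 11 (odd)
Middle value = 47

Median = 47


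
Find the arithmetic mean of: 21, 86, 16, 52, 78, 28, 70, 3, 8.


Sum = 21 + 86 + 16 + 52 + 78 + 28 + 70 + 3 + 8 = 362
n = 9
Mean = 362/9 = 40.2222

Mean = 40.2222


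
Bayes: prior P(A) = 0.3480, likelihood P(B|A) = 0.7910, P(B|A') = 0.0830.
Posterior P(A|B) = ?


P(B) = P(B|A)*P(A) + P(B|A')*P(A')
= 0.7910*0.3480 + 0.0830*0.6520
= 0.275268 + 0.054116 = 0.329384
P(A|B) = 0.275268/0.329384 = 0.8357

P(A|B) = 0.8357


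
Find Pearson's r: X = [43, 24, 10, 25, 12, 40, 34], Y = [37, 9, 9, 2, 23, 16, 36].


Mean X = 26.8571, Mean Y = 18.8571
SD X = 11.957407, SD Y = 12.687773
Cov = 77.408163
r = 77.408163/(11.957407*12.687773) = 0.5102

r = 0.5102


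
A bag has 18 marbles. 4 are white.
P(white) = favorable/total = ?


P = 4/18 = 0.2222

P = 0.2222


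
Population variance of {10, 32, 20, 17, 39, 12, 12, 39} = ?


Mean = 22.6250
Squared deviations: 159.3906, 87.8906, 6.8906, 31.6406, 268.1406, 112.8906, 112.8906, 268.1406
Sum = 1047.8750
Variance = 1047.8750/8 = 130.9844

Variance = 130.9844


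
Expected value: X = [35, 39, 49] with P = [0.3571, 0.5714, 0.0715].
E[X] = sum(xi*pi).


E[X] = 35*0.3571 + 39*0.5714 + 49*0.0715
= 12.4985 + 22.2846 + 3.5035
= 38.2866

E[X] = 38.2866


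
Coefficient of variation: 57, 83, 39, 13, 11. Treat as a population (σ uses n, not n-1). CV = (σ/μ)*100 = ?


Mean = 40.6000
SD = 27.2294
CV = (27.2294/40.6000)*100 = 67.0675%

CV = 67.0675%


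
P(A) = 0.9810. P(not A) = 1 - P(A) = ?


P(not A) = 1 - 0.9810 = 0.0190

P(not A) = 0.0190


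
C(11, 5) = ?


C(11,5) = 11!/(5! × 6!)
= 39916800/(120 × 720)
= 462

C(11,5) = 462


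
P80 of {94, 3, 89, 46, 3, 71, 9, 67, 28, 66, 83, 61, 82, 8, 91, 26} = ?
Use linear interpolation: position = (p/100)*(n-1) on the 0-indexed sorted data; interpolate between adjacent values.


Sorted: 3, 3, 8, 9, 26, 28, 46, 61, 66, 67, 71, 82, 83, 89, 91, 94
n = 16
Index = 80/100 * 15 = 12.0000
Lower = data[12] = 83, Upper = data[13] = 89
P80 = 83 + 0*(6) = 83.0000

P80 = 83.0000


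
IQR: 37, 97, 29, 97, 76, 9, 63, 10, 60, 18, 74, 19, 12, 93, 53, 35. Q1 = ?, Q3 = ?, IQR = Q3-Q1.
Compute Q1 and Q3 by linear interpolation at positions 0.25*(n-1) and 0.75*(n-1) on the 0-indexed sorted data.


Sorted: 9, 10, 12, 18, 19, 29, 35, 37, 53, 60, 63, 74, 76, 93, 97, 97
Q1 (25th %ile) = 18.7500
Q3 (75th %ile) = 74.5000
IQR = 74.5000 - 18.7500 = 55.7500

IQR = 55.7500
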